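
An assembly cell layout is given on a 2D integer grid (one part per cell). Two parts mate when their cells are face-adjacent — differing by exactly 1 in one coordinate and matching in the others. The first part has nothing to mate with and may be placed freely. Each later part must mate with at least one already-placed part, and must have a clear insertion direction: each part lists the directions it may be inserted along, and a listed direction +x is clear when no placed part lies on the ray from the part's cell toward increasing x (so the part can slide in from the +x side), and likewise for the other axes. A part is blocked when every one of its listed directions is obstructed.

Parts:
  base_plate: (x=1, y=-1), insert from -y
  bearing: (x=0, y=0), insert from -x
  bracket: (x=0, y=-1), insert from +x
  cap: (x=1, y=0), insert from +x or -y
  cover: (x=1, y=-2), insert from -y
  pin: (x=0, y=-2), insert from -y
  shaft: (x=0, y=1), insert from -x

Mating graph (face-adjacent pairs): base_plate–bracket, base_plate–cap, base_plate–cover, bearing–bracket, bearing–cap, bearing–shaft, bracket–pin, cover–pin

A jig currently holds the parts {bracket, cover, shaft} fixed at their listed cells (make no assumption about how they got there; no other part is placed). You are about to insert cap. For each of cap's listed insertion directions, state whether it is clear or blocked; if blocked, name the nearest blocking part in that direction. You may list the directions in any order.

+x: ray from cap(1, 0) has no placed part ⇒ clear
-y: nearest on ray is cover@(1, -2) ⇒ blocked

+x: clear; -y: blocked by cover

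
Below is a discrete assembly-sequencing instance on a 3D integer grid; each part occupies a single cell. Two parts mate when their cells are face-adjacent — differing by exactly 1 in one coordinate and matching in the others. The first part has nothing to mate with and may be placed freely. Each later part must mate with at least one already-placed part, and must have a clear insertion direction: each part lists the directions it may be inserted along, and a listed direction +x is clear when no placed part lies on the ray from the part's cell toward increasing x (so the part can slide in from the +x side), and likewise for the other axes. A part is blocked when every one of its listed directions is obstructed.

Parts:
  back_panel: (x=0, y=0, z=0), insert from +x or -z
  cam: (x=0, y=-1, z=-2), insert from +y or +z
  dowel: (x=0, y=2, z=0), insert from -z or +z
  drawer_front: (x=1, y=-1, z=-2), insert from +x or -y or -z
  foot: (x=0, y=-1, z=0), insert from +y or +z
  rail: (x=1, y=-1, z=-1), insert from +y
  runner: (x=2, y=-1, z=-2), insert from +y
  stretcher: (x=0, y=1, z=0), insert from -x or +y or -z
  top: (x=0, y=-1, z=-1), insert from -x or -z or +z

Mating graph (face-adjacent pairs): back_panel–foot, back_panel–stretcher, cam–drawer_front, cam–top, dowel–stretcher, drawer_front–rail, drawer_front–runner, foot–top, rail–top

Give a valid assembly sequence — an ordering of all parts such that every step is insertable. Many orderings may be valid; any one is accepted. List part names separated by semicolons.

dowel; stretcher; back_panel; foot; top; rail; drawer_front; runner; cam

1. dowel@(0, 2, 0) [-z clear] — {dowel}
2. stretcher@(0, 1, 0) [-x clear] — {dowel, stretcher}
3. back_panel@(0, 0, 0) [+x clear] — {back_panel, dowel, stretcher}
4. foot@(0, -1, 0) [+z clear] — {back_panel, dowel, foot, stretcher}
5. top@(0, -1, -1) [-x clear] — {back_panel, dowel, foot, stretcher, top}
6. rail@(1, -1, -1) [+y clear] — {back_panel, dowel, foot, rail, stretcher, top}
7. drawer_front@(1, -1, -2) [+x clear] — {back_panel, dowel, drawer_front, foot, rail, stretcher, top}
8. runner@(2, -1, -2) [+y clear] — {back_panel, dowel, drawer_front, foot, rail, runner, stretcher, top}
9. cam@(0, -1, -2) [+y clear] — {back_panel, cam, dowel, drawer_front, foot, rail, runner, stretcher, top}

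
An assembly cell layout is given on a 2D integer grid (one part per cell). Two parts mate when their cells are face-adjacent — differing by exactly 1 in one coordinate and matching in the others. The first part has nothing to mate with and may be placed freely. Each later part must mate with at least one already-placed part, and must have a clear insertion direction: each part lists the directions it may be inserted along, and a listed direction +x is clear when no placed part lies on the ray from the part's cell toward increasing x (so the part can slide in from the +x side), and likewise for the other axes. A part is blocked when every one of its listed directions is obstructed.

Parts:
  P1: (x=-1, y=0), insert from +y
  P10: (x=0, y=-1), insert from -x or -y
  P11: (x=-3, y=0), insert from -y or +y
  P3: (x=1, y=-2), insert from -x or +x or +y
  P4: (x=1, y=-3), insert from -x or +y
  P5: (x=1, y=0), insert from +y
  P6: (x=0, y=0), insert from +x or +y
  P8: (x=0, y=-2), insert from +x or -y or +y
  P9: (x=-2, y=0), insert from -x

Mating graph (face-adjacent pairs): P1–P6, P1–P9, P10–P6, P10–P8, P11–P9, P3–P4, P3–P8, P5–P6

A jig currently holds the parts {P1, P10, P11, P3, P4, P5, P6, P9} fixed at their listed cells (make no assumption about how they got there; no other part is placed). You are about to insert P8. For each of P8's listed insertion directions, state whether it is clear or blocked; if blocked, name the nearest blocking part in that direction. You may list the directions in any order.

+x: nearest on ray is P3@(1, -2) ⇒ blocked
-y: ray from P8(0, -2) has no placed part ⇒ clear
+y: nearest on ray is P10@(0, -1) ⇒ blocked

+x: blocked by P3; +y: blocked by P10; -y: clear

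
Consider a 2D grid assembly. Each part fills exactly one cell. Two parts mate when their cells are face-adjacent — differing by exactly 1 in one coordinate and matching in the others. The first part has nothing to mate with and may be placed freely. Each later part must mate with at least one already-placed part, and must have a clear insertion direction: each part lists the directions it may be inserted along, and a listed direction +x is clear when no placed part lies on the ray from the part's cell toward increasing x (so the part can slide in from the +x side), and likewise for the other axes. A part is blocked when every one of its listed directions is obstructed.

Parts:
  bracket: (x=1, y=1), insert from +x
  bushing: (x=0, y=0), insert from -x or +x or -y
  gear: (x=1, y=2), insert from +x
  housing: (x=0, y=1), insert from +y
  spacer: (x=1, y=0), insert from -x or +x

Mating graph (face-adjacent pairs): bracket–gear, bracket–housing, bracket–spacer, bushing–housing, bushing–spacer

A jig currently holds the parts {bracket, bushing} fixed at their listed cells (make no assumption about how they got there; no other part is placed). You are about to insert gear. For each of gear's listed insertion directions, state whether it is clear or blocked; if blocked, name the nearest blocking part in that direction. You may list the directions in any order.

+x: ray from gear(1, 2) has no placed part ⇒ clear

+x: clear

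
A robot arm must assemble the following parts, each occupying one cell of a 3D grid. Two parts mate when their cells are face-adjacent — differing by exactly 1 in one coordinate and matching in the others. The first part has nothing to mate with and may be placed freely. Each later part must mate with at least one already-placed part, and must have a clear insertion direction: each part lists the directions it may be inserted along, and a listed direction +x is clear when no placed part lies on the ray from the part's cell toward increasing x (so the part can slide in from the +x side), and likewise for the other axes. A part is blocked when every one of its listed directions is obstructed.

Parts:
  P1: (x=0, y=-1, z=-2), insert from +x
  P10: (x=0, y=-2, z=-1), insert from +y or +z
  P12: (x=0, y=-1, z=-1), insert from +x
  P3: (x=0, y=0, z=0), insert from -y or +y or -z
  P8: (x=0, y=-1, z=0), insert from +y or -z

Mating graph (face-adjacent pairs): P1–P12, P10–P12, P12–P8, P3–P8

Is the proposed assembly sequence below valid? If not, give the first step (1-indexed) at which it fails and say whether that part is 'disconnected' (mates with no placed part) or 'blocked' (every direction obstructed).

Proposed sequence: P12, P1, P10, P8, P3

Valid

1. P12@(0, -1, -1) [+x clear] — {P12}
2. P1@(0, -1, -2) [+x clear] — {P1, P12}
3. P10@(0, -2, -1) [+z clear] — {P1, P10, P12}
4. P8@(0, -1, 0) [+y clear] — {P1, P10, P12, P8}
5. P3@(0, 0, 0) [+y clear] — {P1, P10, P12, P3, P8}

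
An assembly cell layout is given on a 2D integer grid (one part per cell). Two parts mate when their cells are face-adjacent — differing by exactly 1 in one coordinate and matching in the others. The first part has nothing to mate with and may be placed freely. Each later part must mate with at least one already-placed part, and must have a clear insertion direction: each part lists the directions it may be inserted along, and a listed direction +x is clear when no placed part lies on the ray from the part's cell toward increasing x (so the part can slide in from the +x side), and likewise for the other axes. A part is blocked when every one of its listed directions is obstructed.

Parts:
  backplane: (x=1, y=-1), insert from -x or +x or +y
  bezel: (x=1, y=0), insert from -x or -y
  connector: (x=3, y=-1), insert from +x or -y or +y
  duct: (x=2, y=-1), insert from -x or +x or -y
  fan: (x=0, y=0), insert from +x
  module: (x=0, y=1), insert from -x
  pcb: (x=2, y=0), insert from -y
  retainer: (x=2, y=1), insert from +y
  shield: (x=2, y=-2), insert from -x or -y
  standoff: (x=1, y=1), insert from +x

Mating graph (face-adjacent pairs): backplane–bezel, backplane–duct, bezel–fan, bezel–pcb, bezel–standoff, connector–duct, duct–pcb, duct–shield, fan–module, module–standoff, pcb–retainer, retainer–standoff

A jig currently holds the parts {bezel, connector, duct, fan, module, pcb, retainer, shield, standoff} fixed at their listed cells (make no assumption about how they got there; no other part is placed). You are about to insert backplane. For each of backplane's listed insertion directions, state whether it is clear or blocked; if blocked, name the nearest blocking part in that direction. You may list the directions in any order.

+x: blocked by duct; +y: blocked by bezel; -x: clear

-x: ray from backplane(1, -1) has no placed part ⇒ clear
+x: nearest on ray is duct@(2, -1) ⇒ blocked
+y: nearest on ray is bezel@(1, 0) ⇒ blocked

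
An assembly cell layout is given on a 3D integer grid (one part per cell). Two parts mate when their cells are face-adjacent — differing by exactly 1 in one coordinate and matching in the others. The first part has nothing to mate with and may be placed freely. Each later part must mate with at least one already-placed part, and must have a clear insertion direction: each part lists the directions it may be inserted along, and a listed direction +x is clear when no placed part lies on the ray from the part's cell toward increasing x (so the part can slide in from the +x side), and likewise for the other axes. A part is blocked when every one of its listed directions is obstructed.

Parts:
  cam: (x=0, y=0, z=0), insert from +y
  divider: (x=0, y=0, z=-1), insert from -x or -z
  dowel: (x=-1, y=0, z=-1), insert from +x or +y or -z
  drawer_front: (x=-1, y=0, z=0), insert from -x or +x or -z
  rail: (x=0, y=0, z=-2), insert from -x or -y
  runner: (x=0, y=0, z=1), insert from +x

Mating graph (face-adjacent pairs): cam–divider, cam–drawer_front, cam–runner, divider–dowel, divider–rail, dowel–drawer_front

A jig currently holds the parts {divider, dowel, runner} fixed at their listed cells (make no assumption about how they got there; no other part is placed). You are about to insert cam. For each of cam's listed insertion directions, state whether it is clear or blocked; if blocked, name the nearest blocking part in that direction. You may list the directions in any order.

+y: clear

+y: ray from cam(0, 0, 0) has no placed part ⇒ clear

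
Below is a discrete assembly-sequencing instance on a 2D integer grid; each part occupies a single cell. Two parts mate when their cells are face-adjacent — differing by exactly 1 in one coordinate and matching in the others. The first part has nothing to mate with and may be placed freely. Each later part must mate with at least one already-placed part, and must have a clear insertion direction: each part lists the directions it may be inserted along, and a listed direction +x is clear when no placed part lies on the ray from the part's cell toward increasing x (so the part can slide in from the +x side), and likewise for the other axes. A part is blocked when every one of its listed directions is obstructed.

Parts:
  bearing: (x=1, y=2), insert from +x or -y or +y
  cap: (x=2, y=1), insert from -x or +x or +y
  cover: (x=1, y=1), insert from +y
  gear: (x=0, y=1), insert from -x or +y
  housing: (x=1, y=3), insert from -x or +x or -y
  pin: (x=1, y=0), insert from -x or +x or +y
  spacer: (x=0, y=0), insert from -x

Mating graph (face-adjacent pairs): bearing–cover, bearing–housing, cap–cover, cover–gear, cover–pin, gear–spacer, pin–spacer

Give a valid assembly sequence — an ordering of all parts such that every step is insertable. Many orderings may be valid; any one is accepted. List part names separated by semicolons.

1. spacer@(0, 0) [-x clear] — {spacer}
2. pin@(1, 0) [+x clear] — {pin, spacer}
3. gear@(0, 1) [-x clear] — {gear, pin, spacer}
4. cover@(1, 1) [+y clear] — {cover, gear, pin, spacer}
5. cap@(2, 1) [+x clear] — {cap, cover, gear, pin, spacer}
6. bearing@(1, 2) [+x clear] — {bearing, cap, cover, gear, pin, spacer}
7. housing@(1, 3) [-x clear] — {bearing, cap, cover, gear, housing, pin, spacer}

spacer; pin; gear; cover; cap; bearing; housing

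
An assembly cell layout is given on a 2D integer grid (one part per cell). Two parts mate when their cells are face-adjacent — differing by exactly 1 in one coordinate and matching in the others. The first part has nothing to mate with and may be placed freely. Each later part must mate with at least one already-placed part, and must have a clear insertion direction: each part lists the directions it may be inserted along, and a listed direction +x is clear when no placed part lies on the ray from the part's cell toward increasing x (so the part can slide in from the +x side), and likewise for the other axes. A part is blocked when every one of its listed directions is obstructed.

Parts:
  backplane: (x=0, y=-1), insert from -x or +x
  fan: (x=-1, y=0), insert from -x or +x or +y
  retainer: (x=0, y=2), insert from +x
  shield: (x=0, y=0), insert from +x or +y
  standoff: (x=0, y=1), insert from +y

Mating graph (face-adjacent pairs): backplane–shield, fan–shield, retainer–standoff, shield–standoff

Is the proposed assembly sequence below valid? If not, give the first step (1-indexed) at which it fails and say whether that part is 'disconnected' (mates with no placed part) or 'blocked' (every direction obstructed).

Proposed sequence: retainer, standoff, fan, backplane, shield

Invalid at step 2 (blocked)

1. retainer@(0, 2) [+x clear] — {retainer}
2. standoff@(0, 1) — +y all obstructed ⇒ blocked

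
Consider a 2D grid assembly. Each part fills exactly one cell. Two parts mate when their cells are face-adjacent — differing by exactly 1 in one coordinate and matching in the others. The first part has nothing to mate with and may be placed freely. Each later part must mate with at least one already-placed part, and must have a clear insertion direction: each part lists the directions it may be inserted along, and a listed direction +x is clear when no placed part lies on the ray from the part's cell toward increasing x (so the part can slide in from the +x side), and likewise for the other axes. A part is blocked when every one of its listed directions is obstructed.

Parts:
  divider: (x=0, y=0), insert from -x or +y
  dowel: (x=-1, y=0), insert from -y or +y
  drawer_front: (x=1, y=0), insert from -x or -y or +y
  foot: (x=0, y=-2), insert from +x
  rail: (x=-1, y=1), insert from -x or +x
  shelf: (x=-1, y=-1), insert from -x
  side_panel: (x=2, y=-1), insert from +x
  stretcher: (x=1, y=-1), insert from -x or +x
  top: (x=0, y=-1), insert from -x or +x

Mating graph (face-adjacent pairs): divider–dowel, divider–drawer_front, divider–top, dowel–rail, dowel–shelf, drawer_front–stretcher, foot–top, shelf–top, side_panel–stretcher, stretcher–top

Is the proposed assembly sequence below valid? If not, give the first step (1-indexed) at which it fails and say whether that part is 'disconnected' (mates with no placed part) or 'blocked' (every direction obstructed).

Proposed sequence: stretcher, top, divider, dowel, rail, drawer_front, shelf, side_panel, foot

1. stretcher@(1, -1) [-x clear] — {stretcher}
2. top@(0, -1) [-x clear] — {stretcher, top}
3. divider@(0, 0) [-x clear] — {divider, stretcher, top}
4. dowel@(-1, 0) [-y clear] — {divider, dowel, stretcher, top}
5. rail@(-1, 1) [-x clear] — {divider, dowel, rail, stretcher, top}
6. drawer_front@(1, 0) [+y clear] — {divider, dowel, drawer_front, rail, stretcher, top}
7. shelf@(-1, -1) [-x clear] — {divider, dowel, drawer_front, rail, shelf, stretcher, top}
8. side_panel@(2, -1) [+x clear] — {divider, dowel, drawer_front, rail, shelf, side_panel, stretcher, top}
9. foot@(0, -2) [+x clear] — {divider, dowel, drawer_front, foot, rail, shelf, side_panel, stretcher, top}

Valid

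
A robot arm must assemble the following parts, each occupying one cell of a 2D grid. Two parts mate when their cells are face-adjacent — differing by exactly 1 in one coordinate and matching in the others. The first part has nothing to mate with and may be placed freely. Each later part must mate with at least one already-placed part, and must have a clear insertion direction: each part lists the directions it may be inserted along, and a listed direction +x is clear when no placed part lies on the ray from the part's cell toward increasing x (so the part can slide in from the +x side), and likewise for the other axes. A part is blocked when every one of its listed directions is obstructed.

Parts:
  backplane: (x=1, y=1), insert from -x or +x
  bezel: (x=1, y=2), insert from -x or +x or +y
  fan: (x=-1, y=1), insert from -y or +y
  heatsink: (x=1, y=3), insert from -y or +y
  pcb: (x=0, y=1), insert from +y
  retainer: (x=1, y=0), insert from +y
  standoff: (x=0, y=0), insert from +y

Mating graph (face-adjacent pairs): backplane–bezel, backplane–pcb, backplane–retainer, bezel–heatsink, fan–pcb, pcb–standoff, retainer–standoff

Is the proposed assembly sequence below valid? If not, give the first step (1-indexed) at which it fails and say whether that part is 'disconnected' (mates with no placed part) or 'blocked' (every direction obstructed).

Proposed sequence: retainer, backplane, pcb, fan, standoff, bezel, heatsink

Invalid at step 5 (blocked)

1. retainer@(1, 0) [+y clear] — {retainer}
2. backplane@(1, 1) [-x clear] — {backplane, retainer}
3. pcb@(0, 1) [+y clear] — {backplane, pcb, retainer}
4. fan@(-1, 1) [-y clear] — {backplane, fan, pcb, retainer}
5. standoff@(0, 0) — +y all obstructed ⇒ blocked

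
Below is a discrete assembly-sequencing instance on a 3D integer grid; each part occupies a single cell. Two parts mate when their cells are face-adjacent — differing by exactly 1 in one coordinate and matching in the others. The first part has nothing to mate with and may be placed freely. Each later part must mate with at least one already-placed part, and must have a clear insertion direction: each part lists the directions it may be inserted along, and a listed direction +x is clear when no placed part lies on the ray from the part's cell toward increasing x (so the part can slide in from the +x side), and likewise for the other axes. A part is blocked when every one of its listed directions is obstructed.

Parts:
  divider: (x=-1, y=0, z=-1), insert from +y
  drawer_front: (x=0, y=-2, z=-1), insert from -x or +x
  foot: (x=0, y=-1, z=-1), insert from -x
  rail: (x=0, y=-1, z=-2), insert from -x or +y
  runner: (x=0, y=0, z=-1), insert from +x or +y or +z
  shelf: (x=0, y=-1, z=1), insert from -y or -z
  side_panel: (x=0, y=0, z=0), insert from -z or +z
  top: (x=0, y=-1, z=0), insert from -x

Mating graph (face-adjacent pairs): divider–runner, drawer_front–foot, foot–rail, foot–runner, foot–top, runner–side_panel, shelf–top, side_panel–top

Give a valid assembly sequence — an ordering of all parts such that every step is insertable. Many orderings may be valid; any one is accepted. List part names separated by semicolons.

drawer_front; foot; top; side_panel; rail; shelf; runner; divider

1. drawer_front@(0, -2, -1) [-x clear] — {drawer_front}
2. foot@(0, -1, -1) [-x clear] — {drawer_front, foot}
3. top@(0, -1, 0) [-x clear] — {drawer_front, foot, top}
4. side_panel@(0, 0, 0) [-z clear] — {drawer_front, foot, side_panel, top}
5. rail@(0, -1, -2) [-x clear] — {drawer_front, foot, rail, side_panel, top}
6. shelf@(0, -1, 1) [-y clear] — {drawer_front, foot, rail, shelf, side_panel, top}
7. runner@(0, 0, -1) [+x clear] — {drawer_front, foot, rail, runner, shelf, side_panel, top}
8. divider@(-1, 0, -1) [+y clear] — {divider, drawer_front, foot, rail, runner, shelf, side_panel, top}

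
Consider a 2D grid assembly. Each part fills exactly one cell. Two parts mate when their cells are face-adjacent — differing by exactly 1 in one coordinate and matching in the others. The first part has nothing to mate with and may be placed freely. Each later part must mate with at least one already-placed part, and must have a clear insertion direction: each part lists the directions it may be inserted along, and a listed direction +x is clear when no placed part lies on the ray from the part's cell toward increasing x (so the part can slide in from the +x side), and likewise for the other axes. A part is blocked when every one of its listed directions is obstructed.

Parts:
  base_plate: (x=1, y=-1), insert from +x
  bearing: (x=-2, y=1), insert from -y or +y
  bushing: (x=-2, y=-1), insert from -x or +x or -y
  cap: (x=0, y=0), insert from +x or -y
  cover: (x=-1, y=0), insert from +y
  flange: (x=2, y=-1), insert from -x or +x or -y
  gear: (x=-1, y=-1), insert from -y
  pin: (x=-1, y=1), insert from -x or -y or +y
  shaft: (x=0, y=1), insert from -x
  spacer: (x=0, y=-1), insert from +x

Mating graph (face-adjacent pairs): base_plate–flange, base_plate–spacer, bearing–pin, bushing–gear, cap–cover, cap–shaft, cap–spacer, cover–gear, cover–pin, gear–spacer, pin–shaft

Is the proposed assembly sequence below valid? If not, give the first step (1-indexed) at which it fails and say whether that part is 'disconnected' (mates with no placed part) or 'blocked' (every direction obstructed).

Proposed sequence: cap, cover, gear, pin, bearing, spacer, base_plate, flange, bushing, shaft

Invalid at step 10 (blocked)

1. cap@(0, 0) [+x clear] — {cap}
2. cover@(-1, 0) [+y clear] — {cap, cover}
3. gear@(-1, -1) [-y clear] — {cap, cover, gear}
4. pin@(-1, 1) [-x clear] — {cap, cover, gear, pin}
5. bearing@(-2, 1) [-y clear] — {bearing, cap, cover, gear, pin}
6. spacer@(0, -1) [+x clear] — {bearing, cap, cover, gear, pin, spacer}
7. base_plate@(1, -1) [+x clear] — {base_plate, bearing, cap, cover, gear, pin, spacer}
8. flange@(2, -1) [+x clear] — {base_plate, bearing, cap, cover, flange, gear, pin, spacer}
9. bushing@(-2, -1) [-x clear] — {base_plate, bearing, bushing, cap, cover, flange, gear, pin, spacer}
10. shaft@(0, 1) — -x all obstructed ⇒ blocked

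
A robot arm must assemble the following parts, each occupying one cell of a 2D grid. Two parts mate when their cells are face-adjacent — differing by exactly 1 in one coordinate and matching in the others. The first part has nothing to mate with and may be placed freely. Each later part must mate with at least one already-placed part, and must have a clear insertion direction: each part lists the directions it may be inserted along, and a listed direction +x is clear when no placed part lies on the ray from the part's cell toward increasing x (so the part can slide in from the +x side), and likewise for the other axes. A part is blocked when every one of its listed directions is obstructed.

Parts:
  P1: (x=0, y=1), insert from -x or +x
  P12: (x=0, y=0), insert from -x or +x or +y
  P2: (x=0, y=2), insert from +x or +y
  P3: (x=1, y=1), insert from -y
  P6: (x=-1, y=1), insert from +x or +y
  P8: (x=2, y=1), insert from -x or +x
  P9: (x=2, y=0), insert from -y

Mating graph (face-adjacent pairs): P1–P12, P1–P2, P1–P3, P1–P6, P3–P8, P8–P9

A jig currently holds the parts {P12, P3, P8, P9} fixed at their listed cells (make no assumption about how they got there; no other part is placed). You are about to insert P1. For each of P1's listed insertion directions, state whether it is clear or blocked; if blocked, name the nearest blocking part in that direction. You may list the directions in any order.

-x: ray from P1(0, 1) has no placed part ⇒ clear
+x: nearest on ray is P3@(1, 1) ⇒ blocked

+x: blocked by P3; -x: clear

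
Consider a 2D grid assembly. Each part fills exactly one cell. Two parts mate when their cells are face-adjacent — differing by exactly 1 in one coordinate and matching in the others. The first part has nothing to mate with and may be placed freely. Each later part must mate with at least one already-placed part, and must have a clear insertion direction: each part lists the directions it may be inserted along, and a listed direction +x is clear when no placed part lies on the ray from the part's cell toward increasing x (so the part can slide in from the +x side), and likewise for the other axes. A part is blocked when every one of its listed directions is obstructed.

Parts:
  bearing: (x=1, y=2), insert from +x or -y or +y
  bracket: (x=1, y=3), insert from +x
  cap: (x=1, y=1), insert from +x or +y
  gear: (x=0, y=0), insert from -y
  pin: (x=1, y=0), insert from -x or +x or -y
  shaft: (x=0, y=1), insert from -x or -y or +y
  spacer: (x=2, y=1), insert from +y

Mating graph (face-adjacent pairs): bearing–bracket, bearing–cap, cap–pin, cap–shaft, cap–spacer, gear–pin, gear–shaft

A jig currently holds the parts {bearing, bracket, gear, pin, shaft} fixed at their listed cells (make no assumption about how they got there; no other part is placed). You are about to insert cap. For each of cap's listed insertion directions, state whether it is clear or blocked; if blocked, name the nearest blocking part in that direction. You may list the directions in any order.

+x: clear; +y: blocked by bearing

+x: ray from cap(1, 1) has no placed part ⇒ clear
+y: nearest on ray is bearing@(1, 2) ⇒ blocked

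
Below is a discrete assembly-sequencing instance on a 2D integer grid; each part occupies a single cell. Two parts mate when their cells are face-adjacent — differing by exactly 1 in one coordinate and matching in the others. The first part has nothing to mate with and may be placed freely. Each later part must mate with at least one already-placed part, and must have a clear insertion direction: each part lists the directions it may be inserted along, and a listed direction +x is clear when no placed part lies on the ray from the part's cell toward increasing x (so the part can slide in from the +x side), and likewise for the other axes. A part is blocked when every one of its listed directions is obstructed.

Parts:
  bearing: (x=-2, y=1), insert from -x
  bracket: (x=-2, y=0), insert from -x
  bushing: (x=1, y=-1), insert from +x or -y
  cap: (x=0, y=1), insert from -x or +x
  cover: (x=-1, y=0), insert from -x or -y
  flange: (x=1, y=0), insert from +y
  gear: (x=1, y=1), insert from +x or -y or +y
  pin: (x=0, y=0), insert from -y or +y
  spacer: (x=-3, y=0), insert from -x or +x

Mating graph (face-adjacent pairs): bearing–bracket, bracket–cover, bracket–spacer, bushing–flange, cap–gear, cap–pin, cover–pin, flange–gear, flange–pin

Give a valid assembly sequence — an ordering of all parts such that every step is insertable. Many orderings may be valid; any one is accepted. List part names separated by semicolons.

1. cover@(-1, 0) [-x clear] — {cover}
2. bracket@(-2, 0) [-x clear] — {bracket, cover}
3. pin@(0, 0) [-y clear] — {bracket, cover, pin}
4. flange@(1, 0) [+y clear] — {bracket, cover, flange, pin}
5. bushing@(1, -1) [+x clear] — {bracket, bushing, cover, flange, pin}
6. gear@(1, 1) [+x clear] — {bracket, bushing, cover, flange, gear, pin}
7. cap@(0, 1) [-x clear] — {bracket, bushing, cap, cover, flange, gear, pin}
8. spacer@(-3, 0) [-x clear] — {bracket, bushing, cap, cover, flange, gear, pin, spacer}
9. bearing@(-2, 1) [-x clear] — {bearing, bracket, bushing, cap, cover, flange, gear, pin, spacer}

cover; bracket; pin; flange; bushing; gear; cap; spacer; bearing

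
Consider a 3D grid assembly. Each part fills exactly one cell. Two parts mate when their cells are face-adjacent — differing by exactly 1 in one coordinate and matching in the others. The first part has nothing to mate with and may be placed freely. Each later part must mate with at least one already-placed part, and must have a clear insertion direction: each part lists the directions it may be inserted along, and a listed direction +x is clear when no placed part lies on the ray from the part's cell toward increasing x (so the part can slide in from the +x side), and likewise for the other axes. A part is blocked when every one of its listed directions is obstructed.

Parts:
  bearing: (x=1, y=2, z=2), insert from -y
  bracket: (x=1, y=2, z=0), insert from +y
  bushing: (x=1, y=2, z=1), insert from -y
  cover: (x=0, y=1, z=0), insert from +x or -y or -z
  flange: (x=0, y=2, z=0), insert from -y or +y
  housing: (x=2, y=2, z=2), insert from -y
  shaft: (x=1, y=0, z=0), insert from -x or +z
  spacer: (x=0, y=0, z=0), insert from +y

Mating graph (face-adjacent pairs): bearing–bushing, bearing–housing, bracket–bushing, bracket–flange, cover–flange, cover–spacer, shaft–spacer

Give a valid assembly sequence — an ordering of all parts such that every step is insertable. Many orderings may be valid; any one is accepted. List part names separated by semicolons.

spacer; cover; shaft; flange; bracket; bushing; bearing; housing

1. spacer@(0, 0, 0) [+y clear] — {spacer}
2. cover@(0, 1, 0) [+x clear] — {cover, spacer}
3. shaft@(1, 0, 0) [+z clear] — {cover, shaft, spacer}
4. flange@(0, 2, 0) [+y clear] — {cover, flange, shaft, spacer}
5. bracket@(1, 2, 0) [+y clear] — {bracket, cover, flange, shaft, spacer}
6. bushing@(1, 2, 1) [-y clear] — {bracket, bushing, cover, flange, shaft, spacer}
7. bearing@(1, 2, 2) [-y clear] — {bearing, bracket, bushing, cover, flange, shaft, spacer}
8. housing@(2, 2, 2) [-y clear] — {bearing, bracket, bushing, cover, flange, housing, shaft, spacer}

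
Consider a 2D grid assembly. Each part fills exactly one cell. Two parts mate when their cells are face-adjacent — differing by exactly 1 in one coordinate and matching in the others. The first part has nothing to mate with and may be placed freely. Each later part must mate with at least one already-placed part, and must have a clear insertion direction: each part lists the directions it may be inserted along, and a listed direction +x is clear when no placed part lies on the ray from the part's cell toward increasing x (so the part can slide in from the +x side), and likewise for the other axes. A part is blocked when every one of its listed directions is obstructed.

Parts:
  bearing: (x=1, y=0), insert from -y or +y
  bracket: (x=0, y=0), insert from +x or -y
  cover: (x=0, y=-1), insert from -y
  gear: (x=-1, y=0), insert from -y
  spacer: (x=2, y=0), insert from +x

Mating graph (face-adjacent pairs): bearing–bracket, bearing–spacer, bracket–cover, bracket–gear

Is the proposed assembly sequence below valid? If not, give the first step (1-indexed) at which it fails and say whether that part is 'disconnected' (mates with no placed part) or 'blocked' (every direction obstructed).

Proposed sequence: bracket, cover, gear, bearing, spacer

Valid

1. bracket@(0, 0) [+x clear] — {bracket}
2. cover@(0, -1) [-y clear] — {bracket, cover}
3. gear@(-1, 0) [-y clear] — {bracket, cover, gear}
4. bearing@(1, 0) [-y clear] — {bearing, bracket, cover, gear}
5. spacer@(2, 0) [+x clear] — {bearing, bracket, cover, gear, spacer}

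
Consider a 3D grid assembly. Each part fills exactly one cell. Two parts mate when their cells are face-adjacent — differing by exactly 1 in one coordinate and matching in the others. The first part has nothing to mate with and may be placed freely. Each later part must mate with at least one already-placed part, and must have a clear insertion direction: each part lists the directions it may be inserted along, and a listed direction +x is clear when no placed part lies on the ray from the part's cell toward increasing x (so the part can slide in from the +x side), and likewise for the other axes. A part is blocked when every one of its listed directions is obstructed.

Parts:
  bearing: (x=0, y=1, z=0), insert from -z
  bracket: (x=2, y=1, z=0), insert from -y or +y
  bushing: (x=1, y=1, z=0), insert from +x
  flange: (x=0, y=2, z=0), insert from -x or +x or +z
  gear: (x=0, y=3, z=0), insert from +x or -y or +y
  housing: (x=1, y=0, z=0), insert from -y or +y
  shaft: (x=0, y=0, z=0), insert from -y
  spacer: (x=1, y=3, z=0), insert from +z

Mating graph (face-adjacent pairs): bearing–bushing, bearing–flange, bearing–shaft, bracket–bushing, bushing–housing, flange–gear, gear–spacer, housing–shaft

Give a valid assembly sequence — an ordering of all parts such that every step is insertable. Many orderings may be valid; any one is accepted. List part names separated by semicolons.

1. spacer@(1, 3, 0) [+z clear] — {spacer}
2. gear@(0, 3, 0) [-y clear] — {gear, spacer}
3. flange@(0, 2, 0) [-x clear] — {flange, gear, spacer}
4. bearing@(0, 1, 0) [-z clear] — {bearing, flange, gear, spacer}
5. bushing@(1, 1, 0) [+x clear] — {bearing, bushing, flange, gear, spacer}
6. shaft@(0, 0, 0) [-y clear] — {bearing, bushing, flange, gear, shaft, spacer}
7. bracket@(2, 1, 0) [-y clear] — {bearing, bracket, bushing, flange, gear, shaft, spacer}
8. housing@(1, 0, 0) [-y clear] — {bearing, bracket, bushing, flange, gear, housing, shaft, spacer}

spacer; gear; flange; bearing; bushing; shaft; bracket; housing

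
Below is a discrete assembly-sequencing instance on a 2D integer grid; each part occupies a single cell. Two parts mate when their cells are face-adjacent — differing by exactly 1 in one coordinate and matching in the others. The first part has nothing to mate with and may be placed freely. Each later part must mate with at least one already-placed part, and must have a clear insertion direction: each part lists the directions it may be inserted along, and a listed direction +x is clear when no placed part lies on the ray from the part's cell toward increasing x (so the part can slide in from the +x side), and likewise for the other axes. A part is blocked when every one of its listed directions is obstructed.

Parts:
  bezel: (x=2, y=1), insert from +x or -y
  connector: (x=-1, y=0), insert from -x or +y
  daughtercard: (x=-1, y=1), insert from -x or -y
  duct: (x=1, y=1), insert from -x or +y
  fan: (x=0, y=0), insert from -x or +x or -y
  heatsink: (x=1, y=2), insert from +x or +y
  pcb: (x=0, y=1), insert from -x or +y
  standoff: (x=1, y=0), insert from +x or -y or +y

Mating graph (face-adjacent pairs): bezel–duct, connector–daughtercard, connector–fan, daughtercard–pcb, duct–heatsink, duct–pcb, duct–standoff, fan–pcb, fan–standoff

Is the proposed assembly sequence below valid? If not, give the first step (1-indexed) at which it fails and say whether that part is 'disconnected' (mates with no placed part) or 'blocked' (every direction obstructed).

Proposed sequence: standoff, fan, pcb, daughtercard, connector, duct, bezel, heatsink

1. standoff@(1, 0) [+x clear] — {standoff}
2. fan@(0, 0) [-x clear] — {fan, standoff}
3. pcb@(0, 1) [-x clear] — {fan, pcb, standoff}
4. daughtercard@(-1, 1) [-x clear] — {daughtercard, fan, pcb, standoff}
5. connector@(-1, 0) [-x clear] — {connector, daughtercard, fan, pcb, standoff}
6. duct@(1, 1) [+y clear] — {connector, daughtercard, duct, fan, pcb, standoff}
7. bezel@(2, 1) [+x clear] — {bezel, connector, daughtercard, duct, fan, pcb, standoff}
8. heatsink@(1, 2) [+x clear] — {bezel, connector, daughtercard, duct, fan, heatsink, pcb, standoff}

Valid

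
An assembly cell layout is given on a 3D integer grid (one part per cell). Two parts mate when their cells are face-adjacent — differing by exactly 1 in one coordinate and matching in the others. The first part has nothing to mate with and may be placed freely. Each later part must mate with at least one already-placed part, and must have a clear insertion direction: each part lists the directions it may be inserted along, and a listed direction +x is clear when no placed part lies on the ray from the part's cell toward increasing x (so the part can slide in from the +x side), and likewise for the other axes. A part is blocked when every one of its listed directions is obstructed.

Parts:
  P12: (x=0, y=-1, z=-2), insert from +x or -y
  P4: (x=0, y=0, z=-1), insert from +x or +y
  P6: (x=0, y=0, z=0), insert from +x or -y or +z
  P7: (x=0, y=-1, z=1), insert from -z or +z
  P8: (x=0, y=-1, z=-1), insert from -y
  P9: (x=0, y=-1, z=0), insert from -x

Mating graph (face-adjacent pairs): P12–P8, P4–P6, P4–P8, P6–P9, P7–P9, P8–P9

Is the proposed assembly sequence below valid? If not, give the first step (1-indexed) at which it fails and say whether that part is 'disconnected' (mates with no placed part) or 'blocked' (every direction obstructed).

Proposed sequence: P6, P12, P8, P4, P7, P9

Invalid at step 2 (disconnected)

1. P6@(0, 0, 0) [+x clear] — {P6}
2. P12@(0, -1, -2) — no placed neighbour ⇒ disconnected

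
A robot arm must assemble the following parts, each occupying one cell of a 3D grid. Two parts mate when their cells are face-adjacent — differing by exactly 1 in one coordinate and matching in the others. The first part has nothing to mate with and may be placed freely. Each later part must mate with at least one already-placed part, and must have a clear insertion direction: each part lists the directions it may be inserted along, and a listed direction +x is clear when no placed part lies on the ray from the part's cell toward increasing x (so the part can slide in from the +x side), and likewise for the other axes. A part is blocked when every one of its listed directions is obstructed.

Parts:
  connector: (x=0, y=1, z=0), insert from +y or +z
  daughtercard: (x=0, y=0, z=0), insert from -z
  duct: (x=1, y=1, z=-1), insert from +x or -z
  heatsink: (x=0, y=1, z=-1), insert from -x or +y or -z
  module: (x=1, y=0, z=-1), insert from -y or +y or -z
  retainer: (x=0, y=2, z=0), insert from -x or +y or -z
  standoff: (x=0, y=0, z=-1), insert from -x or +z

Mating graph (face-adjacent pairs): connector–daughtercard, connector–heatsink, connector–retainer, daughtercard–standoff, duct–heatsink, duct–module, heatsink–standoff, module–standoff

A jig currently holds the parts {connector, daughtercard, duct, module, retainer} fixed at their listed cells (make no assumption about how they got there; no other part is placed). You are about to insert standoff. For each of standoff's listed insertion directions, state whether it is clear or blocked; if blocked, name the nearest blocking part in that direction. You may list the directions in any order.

+z: blocked by daughtercard; -x: clear

-x: ray from standoff(0, 0, -1) has no placed part ⇒ clear
+z: nearest on ray is daughtercard@(0, 0, 0) ⇒ blocked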